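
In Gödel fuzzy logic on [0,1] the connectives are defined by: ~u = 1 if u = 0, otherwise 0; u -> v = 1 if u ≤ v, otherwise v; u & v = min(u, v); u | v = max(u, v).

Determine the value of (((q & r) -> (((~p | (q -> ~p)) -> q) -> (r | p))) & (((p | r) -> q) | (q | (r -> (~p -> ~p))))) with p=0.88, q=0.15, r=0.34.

(q & r) = min(0.15, 0.34) = 0.15
~p: Gödel ¬ of 0.88 = 0 (operand ≠ 0)
~p: Gödel ¬ of 0.88 = 0 (operand ≠ 0)
(q -> ~p): 0.15 > 0, so result = 0
(~p | (q -> ~p)) = max(0, 0) = 0
((~p | (q -> ~p)) -> q): 0 ≤ 0.15, so result = 1
(r | p) = max(0.34, 0.88) = 0.88
(((~p | (q -> ~p)) -> q) -> (r | p)): 1 > 0.88, so result = 0.88
((q & r) -> (((~p | (q -> ~p)) -> q) -> (r | p))): 0.15 ≤ 0.88, so result = 1
(p | r) = max(0.88, 0.34) = 0.88
((p | r) -> q): 0.88 > 0.15, so result = 0.15
~p: Gödel ¬ of 0.88 = 0 (operand ≠ 0)
~p: Gödel ¬ of 0.88 = 0 (operand ≠ 0)
(~p -> ~p): 0 ≤ 0, so result = 1
(r -> (~p -> ~p)): 0.34 ≤ 1, so result = 1
(q | (r -> (~p -> ~p))) = max(0.15, 1) = 1
(((p | r) -> q) | (q | (r -> (~p -> ~p)))) = max(0.15, 1) = 1
(((q & r) -> (((~p | (q -> ~p)) -> q) -> (r | p))) & (((p | r) -> q) | (q | (r -> (~p -> ~p))))) = min(1, 1) = 1

1.00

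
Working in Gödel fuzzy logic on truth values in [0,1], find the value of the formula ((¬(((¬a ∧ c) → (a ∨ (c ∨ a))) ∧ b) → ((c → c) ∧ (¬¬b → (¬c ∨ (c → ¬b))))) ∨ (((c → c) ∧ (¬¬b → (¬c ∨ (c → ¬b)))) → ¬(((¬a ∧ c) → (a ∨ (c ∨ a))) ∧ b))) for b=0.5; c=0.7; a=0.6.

¬a: Gödel ¬ of 0.6 = 0 (operand ≠ 0)
(¬a ∧ c) = min(0, 0.7) = 0
(c ∨ a) = max(0.7, 0.6) = 0.7
(a ∨ (c ∨ a)) = max(0.6, 0.7) = 0.7
((¬a ∧ c) → (a ∨ (c ∨ a))): 0 ≤ 0.7, so result = 1
(((¬a ∧ c) → (a ∨ (c ∨ a))) ∧ b) = min(1, 0.5) = 0.5
¬(((¬a ∧ c) → (a ∨ (c ∨ a))) ∧ b): Gödel ¬ of 0.5 = 0 (operand ≠ 0)
(c → c): 0.7 ≤ 0.7, so result = 1
¬b: Gödel ¬ of 0.5 = 0 (operand ≠ 0)
¬¬b: Gödel ¬ of 0 = 1 (operand is 0)
¬c: Gödel ¬ of 0.7 = 0 (operand ≠ 0)
¬b: Gödel ¬ of 0.5 = 0 (operand ≠ 0)
(c → ¬b): 0.7 > 0, so result = 0
(¬c ∨ (c → ¬b)) = max(0, 0) = 0
(¬¬b → (¬c ∨ (c → ¬b))): 1 > 0, so result = 0
((c → c) ∧ (¬¬b → (¬c ∨ (c → ¬b)))) = min(1, 0) = 0
(¬(((¬a ∧ c) → (a ∨ (c ∨ a))) ∧ b) → ((c → c) ∧ (¬¬b → (¬c ∨ (c → ¬b))))): 0 ≤ 0, so result = 1
(c → c): 0.7 ≤ 0.7, so result = 1
¬b: Gödel ¬ of 0.5 = 0 (operand ≠ 0)
¬¬b: Gödel ¬ of 0 = 1 (operand is 0)
¬c: Gödel ¬ of 0.7 = 0 (operand ≠ 0)
¬b: Gödel ¬ of 0.5 = 0 (operand ≠ 0)
(c → ¬b): 0.7 > 0, so result = 0
(¬c ∨ (c → ¬b)) = max(0, 0) = 0
(¬¬b → (¬c ∨ (c → ¬b))): 1 > 0, so result = 0
((c → c) ∧ (¬¬b → (¬c ∨ (c → ¬b)))) = min(1, 0) = 0
¬a: Gödel ¬ of 0.6 = 0 (operand ≠ 0)
(¬a ∧ c) = min(0, 0.7) = 0
(c ∨ a) = max(0.7, 0.6) = 0.7
(a ∨ (c ∨ a)) = max(0.6, 0.7) = 0.7
((¬a ∧ c) → (a ∨ (c ∨ a))): 0 ≤ 0.7, so result = 1
(((¬a ∧ c) → (a ∨ (c ∨ a))) ∧ b) = min(1, 0.5) = 0.5
¬(((¬a ∧ c) → (a ∨ (c ∨ a))) ∧ b): Gödel ¬ of 0.5 = 0 (operand ≠ 0)
(((c → c) ∧ (¬¬b → (¬c ∨ (c → ¬b)))) → ¬(((¬a ∧ c) → (a ∨ (c ∨ a))) ∧ b)): 0 ≤ 0, so result = 1
((¬(((¬a ∧ c) → (a ∨ (c ∨ a))) ∧ b) → ((c → c) ∧ (¬¬b → (¬c ∨ (c → ¬b))))) ∨ (((c → c) ∧ (¬¬b → (¬c ∨ (c → ¬b)))) → ¬(((¬a ∧ c) → (a ∨ (c ∨ a))) ∧ b))) = max(1, 1) = 1

1.00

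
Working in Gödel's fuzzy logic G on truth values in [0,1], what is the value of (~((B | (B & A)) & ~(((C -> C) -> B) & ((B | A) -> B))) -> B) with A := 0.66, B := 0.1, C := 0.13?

(B & A) = min(0.1, 0.66) = 0.1
(B | (B & A)) = max(0.1, 0.1) = 0.1
(C -> C): 0.13 ≤ 0.13, so result = 1
((C -> C) -> B): 1 > 0.1, so result = 0.1
(B | A) = max(0.1, 0.66) = 0.66
((B | A) -> B): 0.66 > 0.1, so result = 0.1
(((C -> C) -> B) & ((B | A) -> B)) = min(0.1, 0.1) = 0.1
~(((C -> C) -> B) & ((B | A) -> B)): Gödel ¬ of 0.1 = 0 (operand ≠ 0)
((B | (B & A)) & ~(((C -> C) -> B) & ((B | A) -> B))) = min(0.1, 0) = 0
~((B | (B & A)) & ~(((C -> C) -> B) & ((B | A) -> B))): Gödel ¬ of 0 = 1 (operand is 0)
(~((B | (B & A)) & ~(((C -> C) -> B) & ((B | A) -> B))) -> B): 1 > 0.1, so result = 0.1

0.10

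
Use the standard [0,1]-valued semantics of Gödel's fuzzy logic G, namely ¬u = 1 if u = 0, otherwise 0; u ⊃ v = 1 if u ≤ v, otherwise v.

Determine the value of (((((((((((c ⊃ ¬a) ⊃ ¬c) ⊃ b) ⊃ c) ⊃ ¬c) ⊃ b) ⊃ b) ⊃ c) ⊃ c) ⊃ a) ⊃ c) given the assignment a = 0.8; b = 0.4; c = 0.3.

0.30

¬a: Gödel ¬ of 0.8 = 0 (operand ≠ 0)
(c ⊃ ¬a): 0.3 > 0, so result = 0
¬c: Gödel ¬ of 0.3 = 0 (operand ≠ 0)
((c ⊃ ¬a) ⊃ ¬c): 0 ≤ 0, so result = 1
(((c ⊃ ¬a) ⊃ ¬c) ⊃ b): 1 > 0.4, so result = 0.4
((((c ⊃ ¬a) ⊃ ¬c) ⊃ b) ⊃ c): 0.4 > 0.3, so result = 0.3
¬c: Gödel ¬ of 0.3 = 0 (operand ≠ 0)
(((((c ⊃ ¬a) ⊃ ¬c) ⊃ b) ⊃ c) ⊃ ¬c): 0.3 > 0, so result = 0
((((((c ⊃ ¬a) ⊃ ¬c) ⊃ b) ⊃ c) ⊃ ¬c) ⊃ b): 0 ≤ 0.4, so result = 1
(((((((c ⊃ ¬a) ⊃ ¬c) ⊃ b) ⊃ c) ⊃ ¬c) ⊃ b) ⊃ b): 1 > 0.4, so result = 0.4
((((((((c ⊃ ¬a) ⊃ ¬c) ⊃ b) ⊃ c) ⊃ ¬c) ⊃ b) ⊃ b) ⊃ c): 0.4 > 0.3, so result = 0.3
(((((((((c ⊃ ¬a) ⊃ ¬c) ⊃ b) ⊃ c) ⊃ ¬c) ⊃ b) ⊃ b) ⊃ c) ⊃ c): 0.3 ≤ 0.3, so result = 1
((((((((((c ⊃ ¬a) ⊃ ¬c) ⊃ b) ⊃ c) ⊃ ¬c) ⊃ b) ⊃ b) ⊃ c) ⊃ c) ⊃ a): 1 > 0.8, so result = 0.8
(((((((((((c ⊃ ¬a) ⊃ ¬c) ⊃ b) ⊃ c) ⊃ ¬c) ⊃ b) ⊃ b) ⊃ c) ⊃ c) ⊃ a) ⊃ c): 0.8 > 0.3, so result = 0.3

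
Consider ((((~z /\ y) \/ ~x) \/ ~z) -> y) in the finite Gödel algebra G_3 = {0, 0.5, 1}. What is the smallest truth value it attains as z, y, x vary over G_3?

0.00

The minimum is attained at z = 0, y = 0, x = 0:
  ~z: Gödel ¬ of 0 = 1 (operand is 0)
  (~z /\ y) = min(1, 0) = 0
  ~x: Gödel ¬ of 0 = 1 (operand is 0)
  ((~z /\ y) \/ ~x) = max(0, 1) = 1
  ~z: Gödel ¬ of 0 = 1 (operand is 0)
  (((~z /\ y) \/ ~x) \/ ~z) = max(1, 1) = 1
  ((((~z /\ y) \/ ~x) \/ ~z) -> y): 1 > 0, so result = 0
Checking all 27 assignments confirms none give a value below 0.00.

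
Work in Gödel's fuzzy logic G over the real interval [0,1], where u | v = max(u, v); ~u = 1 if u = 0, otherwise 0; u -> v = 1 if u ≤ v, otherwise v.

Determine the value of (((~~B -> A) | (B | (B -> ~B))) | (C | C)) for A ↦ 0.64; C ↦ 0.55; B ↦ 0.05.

~B: Gödel ¬ of 0.05 = 0 (operand ≠ 0)
~~B: Gödel ¬ of 0 = 1 (operand is 0)
(~~B -> A): 1 > 0.64, so result = 0.64
~B: Gödel ¬ of 0.05 = 0 (operand ≠ 0)
(B -> ~B): 0.05 > 0, so result = 0
(B | (B -> ~B)) = max(0.05, 0) = 0.05
((~~B -> A) | (B | (B -> ~B))) = max(0.64, 0.05) = 0.64
(C | C) = max(0.55, 0.55) = 0.55
(((~~B -> A) | (B | (B -> ~B))) | (C | C)) = max(0.64, 0.55) = 0.64

0.64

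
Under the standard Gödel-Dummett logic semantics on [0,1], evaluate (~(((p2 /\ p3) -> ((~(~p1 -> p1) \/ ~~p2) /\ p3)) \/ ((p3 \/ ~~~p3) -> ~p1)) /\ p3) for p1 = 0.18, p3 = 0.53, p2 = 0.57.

(p2 /\ p3) = min(0.57, 0.53) = 0.53
~p1: Gödel ¬ of 0.18 = 0 (operand ≠ 0)
(~p1 -> p1): 0 ≤ 0.18, so result = 1
~(~p1 -> p1): Gödel ¬ of 1 = 0 (operand ≠ 0)
~p2: Gödel ¬ of 0.57 = 0 (operand ≠ 0)
~~p2: Gödel ¬ of 0 = 1 (operand is 0)
(~(~p1 -> p1) \/ ~~p2) = max(0, 1) = 1
((~(~p1 -> p1) \/ ~~p2) /\ p3) = min(1, 0.53) = 0.53
((p2 /\ p3) -> ((~(~p1 -> p1) \/ ~~p2) /\ p3)): 0.53 ≤ 0.53, so result = 1
~p3: Gödel ¬ of 0.53 = 0 (operand ≠ 0)
~~p3: Gödel ¬ of 0 = 1 (operand is 0)
~~~p3: Gödel ¬ of 1 = 0 (operand ≠ 0)
(p3 \/ ~~~p3) = max(0.53, 0) = 0.53
~p1: Gödel ¬ of 0.18 = 0 (operand ≠ 0)
((p3 \/ ~~~p3) -> ~p1): 0.53 > 0, so result = 0
(((p2 /\ p3) -> ((~(~p1 -> p1) \/ ~~p2) /\ p3)) \/ ((p3 \/ ~~~p3) -> ~p1)) = max(1, 0) = 1
~(((p2 /\ p3) -> ((~(~p1 -> p1) \/ ~~p2) /\ p3)) \/ ((p3 \/ ~~~p3) -> ~p1)): Gödel ¬ of 1 = 0 (operand ≠ 0)
(~(((p2 /\ p3) -> ((~(~p1 -> p1) \/ ~~p2) /\ p3)) \/ ((p3 \/ ~~~p3) -> ~p1)) /\ p3) = min(0, 0.53) = 0

0.00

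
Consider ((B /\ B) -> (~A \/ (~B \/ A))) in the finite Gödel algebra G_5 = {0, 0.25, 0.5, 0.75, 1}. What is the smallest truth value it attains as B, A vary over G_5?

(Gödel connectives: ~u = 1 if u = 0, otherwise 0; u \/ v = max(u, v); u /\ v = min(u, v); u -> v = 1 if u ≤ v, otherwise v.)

The minimum is attained at B = 0.5, A = 0.25:
  (B /\ B) = min(0.5, 0.5) = 0.5
  ~A: Gödel ¬ of 0.25 = 0 (operand ≠ 0)
  ~B: Gödel ¬ of 0.5 = 0 (operand ≠ 0)
  (~B \/ A) = max(0, 0.25) = 0.25
  (~A \/ (~B \/ A)) = max(0, 0.25) = 0.25
  ((B /\ B) -> (~A \/ (~B \/ A))): 0.5 > 0.25, so result = 0.25
Checking all 25 assignments confirms none give a value below 0.25.

0.25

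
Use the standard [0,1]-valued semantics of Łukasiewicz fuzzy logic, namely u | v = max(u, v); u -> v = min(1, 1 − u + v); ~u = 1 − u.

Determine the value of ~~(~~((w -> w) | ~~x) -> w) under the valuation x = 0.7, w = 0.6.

0.60

(w -> w): min(1, 1 − 0.6 + 0.6) = 1
~x: Łukasiewicz ¬ gives 1 − 0.7 = 0.3
~~x: Łukasiewicz ¬ gives 1 − 0.3 = 0.7
((w -> w) | ~~x) = max(1, 0.7) = 1
~((w -> w) | ~~x): Łukasiewicz ¬ gives 1 − 1 = 0
~~((w -> w) | ~~x): Łukasiewicz ¬ gives 1 − 0 = 1
(~~((w -> w) | ~~x) -> w): min(1, 1 − 1 + 0.6) = 0.6
~(~~((w -> w) | ~~x) -> w): Łukasiewicz ¬ gives 1 − 0.6 = 0.4
~~(~~((w -> w) | ~~x) -> w): Łukasiewicz ¬ gives 1 − 0.4 = 0.6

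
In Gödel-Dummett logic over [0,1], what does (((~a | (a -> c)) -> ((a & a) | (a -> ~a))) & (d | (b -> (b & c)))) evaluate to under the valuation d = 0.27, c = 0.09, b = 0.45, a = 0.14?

~a: Gödel ¬ of 0.14 = 0 (operand ≠ 0)
(a -> c): 0.14 > 0.09, so result = 0.09
(~a | (a -> c)) = max(0, 0.09) = 0.09
(a & a) = min(0.14, 0.14) = 0.14
~a: Gödel ¬ of 0.14 = 0 (operand ≠ 0)
(a -> ~a): 0.14 > 0, so result = 0
((a & a) | (a -> ~a)) = max(0.14, 0) = 0.14
((~a | (a -> c)) -> ((a & a) | (a -> ~a))): 0.09 ≤ 0.14, so result = 1
(b & c) = min(0.45, 0.09) = 0.09
(b -> (b & c)): 0.45 > 0.09, so result = 0.09
(d | (b -> (b & c))) = max(0.27, 0.09) = 0.27
(((~a | (a -> c)) -> ((a & a) | (a -> ~a))) & (d | (b -> (b & c)))) = min(1, 0.27) = 0.27

0.27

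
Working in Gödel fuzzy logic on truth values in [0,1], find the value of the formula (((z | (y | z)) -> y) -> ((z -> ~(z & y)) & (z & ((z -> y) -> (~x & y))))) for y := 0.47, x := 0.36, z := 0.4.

(y | z) = max(0.47, 0.4) = 0.47
(z | (y | z)) = max(0.4, 0.47) = 0.47
((z | (y | z)) -> y): 0.47 ≤ 0.47, so result = 1
(z & y) = min(0.4, 0.47) = 0.4
~(z & y): Gödel ¬ of 0.4 = 0 (operand ≠ 0)
(z -> ~(z & y)): 0.4 > 0, so result = 0
(z -> y): 0.4 ≤ 0.47, so result = 1
~x: Gödel ¬ of 0.36 = 0 (operand ≠ 0)
(~x & y) = min(0, 0.47) = 0
((z -> y) -> (~x & y)): 1 > 0, so result = 0
(z & ((z -> y) -> (~x & y))) = min(0.4, 0) = 0
((z -> ~(z & y)) & (z & ((z -> y) -> (~x & y)))) = min(0, 0) = 0
(((z | (y | z)) -> y) -> ((z -> ~(z & y)) & (z & ((z -> y) -> (~x & y))))): 1 > 0, so result = 0

0.00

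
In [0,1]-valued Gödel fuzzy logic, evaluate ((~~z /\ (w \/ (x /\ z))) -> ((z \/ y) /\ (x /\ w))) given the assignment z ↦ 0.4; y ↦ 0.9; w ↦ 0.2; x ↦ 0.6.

~z: Gödel ¬ of 0.4 = 0 (operand ≠ 0)
~~z: Gödel ¬ of 0 = 1 (operand is 0)
(x /\ z) = min(0.6, 0.4) = 0.4
(w \/ (x /\ z)) = max(0.2, 0.4) = 0.4
(~~z /\ (w \/ (x /\ z))) = min(1, 0.4) = 0.4
(z \/ y) = max(0.4, 0.9) = 0.9
(x /\ w) = min(0.6, 0.2) = 0.2
((z \/ y) /\ (x /\ w)) = min(0.9, 0.2) = 0.2
((~~z /\ (w \/ (x /\ z))) -> ((z \/ y) /\ (x /\ w))): 0.4 > 0.2, so result = 0.2

0.20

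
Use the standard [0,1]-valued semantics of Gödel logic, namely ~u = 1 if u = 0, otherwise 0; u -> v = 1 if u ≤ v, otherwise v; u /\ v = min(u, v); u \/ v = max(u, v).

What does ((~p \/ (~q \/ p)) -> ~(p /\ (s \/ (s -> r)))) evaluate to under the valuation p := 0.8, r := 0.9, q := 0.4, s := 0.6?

~p: Gödel ¬ of 0.8 = 0 (operand ≠ 0)
~q: Gödel ¬ of 0.4 = 0 (operand ≠ 0)
(~q \/ p) = max(0, 0.8) = 0.8
(~p \/ (~q \/ p)) = max(0, 0.8) = 0.8
(s -> r): 0.6 ≤ 0.9, so result = 1
(s \/ (s -> r)) = max(0.6, 1) = 1
(p /\ (s \/ (s -> r))) = min(0.8, 1) = 0.8
~(p /\ (s \/ (s -> r))): Gödel ¬ of 0.8 = 0 (operand ≠ 0)
((~p \/ (~q \/ p)) -> ~(p /\ (s \/ (s -> r)))): 0.8 > 0, so result = 0

0.00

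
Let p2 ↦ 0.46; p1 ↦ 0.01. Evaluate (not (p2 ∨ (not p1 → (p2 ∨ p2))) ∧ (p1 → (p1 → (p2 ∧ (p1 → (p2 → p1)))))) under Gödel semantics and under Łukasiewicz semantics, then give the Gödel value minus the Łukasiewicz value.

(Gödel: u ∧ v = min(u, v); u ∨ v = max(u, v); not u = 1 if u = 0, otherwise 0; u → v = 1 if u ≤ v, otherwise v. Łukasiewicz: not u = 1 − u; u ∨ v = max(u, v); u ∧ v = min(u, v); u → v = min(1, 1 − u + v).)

-0.53

Gödel evaluation:
  not p1: Gödel ¬ of 0.01 = 0 (operand ≠ 0)
  (p2 ∨ p2) = max(0.46, 0.46) = 0.46
  (not p1 → (p2 ∨ p2)): 0 ≤ 0.46, so result = 1
  (p2 ∨ (not p1 → (p2 ∨ p2))) = max(0.46, 1) = 1
  not (p2 ∨ (not p1 → (p2 ∨ p2))): Gödel ¬ of 1 = 0 (operand ≠ 0)
  (p2 → p1): 0.46 > 0.01, so result = 0.01
  (p1 → (p2 → p1)): 0.01 ≤ 0.01, so result = 1
  (p2 ∧ (p1 → (p2 → p1))) = min(0.46, 1) = 0.46
  (p1 → (p2 ∧ (p1 → (p2 → p1)))): 0.01 ≤ 0.46, so result = 1
  (p1 → (p1 → (p2 ∧ (p1 → (p2 → p1))))): 0.01 ≤ 1, so result = 1
  (not (p2 ∨ (not p1 → (p2 ∨ p2))) ∧ (p1 → (p1 → (p2 ∧ (p1 → (p2 → p1)))))) = min(0, 1) = 0
  Gödel value = 0
Łukasiewicz evaluation:
  not p1: Łukasiewicz ¬ gives 1 − 0.01 = 0.99
  (p2 ∨ p2) = max(0.46, 0.46) = 0.46
  (not p1 → (p2 ∨ p2)): min(1, 1 − 0.99 + 0.46) = 0.47
  (p2 ∨ (not p1 → (p2 ∨ p2))) = max(0.46, 0.47) = 0.47
  not (p2 ∨ (not p1 → (p2 ∨ p2))): Łukasiewicz ¬ gives 1 − 0.47 = 0.53
  (p2 → p1): min(1, 1 − 0.46 + 0.01) = 0.55
  (p1 → (p2 → p1)): min(1, 1 − 0.01 + 0.55) = 1
  (p2 ∧ (p1 → (p2 → p1))) = min(0.46, 1) = 0.46
  (p1 → (p2 ∧ (p1 → (p2 → p1)))): min(1, 1 − 0.01 + 0.46) = 1
  (p1 → (p1 → (p2 ∧ (p1 → (p2 → p1))))): min(1, 1 − 0.01 + 1) = 1
  (not (p2 ∨ (not p1 → (p2 ∨ p2))) ∧ (p1 → (p1 → (p2 ∧ (p1 → (p2 → p1)))))) = min(0.53, 1) = 0.53
  Łukasiewicz value = 0.53
Difference: 0 − 0.53 = -0.53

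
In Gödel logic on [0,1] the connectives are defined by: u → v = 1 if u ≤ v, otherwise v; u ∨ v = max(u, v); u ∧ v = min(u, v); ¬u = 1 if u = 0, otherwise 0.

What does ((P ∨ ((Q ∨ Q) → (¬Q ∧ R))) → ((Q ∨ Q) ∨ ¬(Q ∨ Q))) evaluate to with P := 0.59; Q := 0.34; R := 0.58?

(Q ∨ Q) = max(0.34, 0.34) = 0.34
¬Q: Gödel ¬ of 0.34 = 0 (operand ≠ 0)
(¬Q ∧ R) = min(0, 0.58) = 0
((Q ∨ Q) → (¬Q ∧ R)): 0.34 > 0, so result = 0
(P ∨ ((Q ∨ Q) → (¬Q ∧ R))) = max(0.59, 0) = 0.59
(Q ∨ Q) = max(0.34, 0.34) = 0.34
(Q ∨ Q) = max(0.34, 0.34) = 0.34
¬(Q ∨ Q): Gödel ¬ of 0.34 = 0 (operand ≠ 0)
((Q ∨ Q) ∨ ¬(Q ∨ Q)) = max(0.34, 0) = 0.34
((P ∨ ((Q ∨ Q) → (¬Q ∧ R))) → ((Q ∨ Q) ∨ ¬(Q ∨ Q))): 0.59 > 0.34, so result = 0.34

0.34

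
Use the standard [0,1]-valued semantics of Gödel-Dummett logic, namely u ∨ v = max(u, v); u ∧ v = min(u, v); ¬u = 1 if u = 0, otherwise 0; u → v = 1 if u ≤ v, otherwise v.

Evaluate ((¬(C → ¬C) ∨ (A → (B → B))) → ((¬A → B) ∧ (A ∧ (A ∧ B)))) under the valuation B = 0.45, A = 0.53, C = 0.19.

0.45

¬C: Gödel ¬ of 0.19 = 0 (operand ≠ 0)
(C → ¬C): 0.19 > 0, so result = 0
¬(C → ¬C): Gödel ¬ of 0 = 1 (operand is 0)
(B → B): 0.45 ≤ 0.45, so result = 1
(A → (B → B)): 0.53 ≤ 1, so result = 1
(¬(C → ¬C) ∨ (A → (B → B))) = max(1, 1) = 1
¬A: Gödel ¬ of 0.53 = 0 (operand ≠ 0)
(¬A → B): 0 ≤ 0.45, so result = 1
(A ∧ B) = min(0.53, 0.45) = 0.45
(A ∧ (A ∧ B)) = min(0.53, 0.45) = 0.45
((¬A → B) ∧ (A ∧ (A ∧ B))) = min(1, 0.45) = 0.45
((¬(C → ¬C) ∨ (A → (B → B))) → ((¬A → B) ∧ (A ∧ (A ∧ B)))): 1 > 0.45, so result = 0.45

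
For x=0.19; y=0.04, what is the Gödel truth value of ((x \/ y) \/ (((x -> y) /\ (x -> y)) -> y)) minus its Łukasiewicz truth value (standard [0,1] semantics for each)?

0.81

Gödel evaluation:
  (x \/ y) = max(0.19, 0.04) = 0.19
  (x -> y): 0.19 > 0.04, so result = 0.04
  (x -> y): 0.19 > 0.04, so result = 0.04
  ((x -> y) /\ (x -> y)) = min(0.04, 0.04) = 0.04
  (((x -> y) /\ (x -> y)) -> y): 0.04 ≤ 0.04, so result = 1
  ((x \/ y) \/ (((x -> y) /\ (x -> y)) -> y)) = max(0.19, 1) = 1
  Gödel value = 1
Łukasiewicz evaluation:
  (x \/ y) = max(0.19, 0.04) = 0.19
  (x -> y): min(1, 1 − 0.19 + 0.04) = 0.85
  (x -> y): min(1, 1 − 0.19 + 0.04) = 0.85
  ((x -> y) /\ (x -> y)) = min(0.85, 0.85) = 0.85
  (((x -> y) /\ (x -> y)) -> y): min(1, 1 − 0.85 + 0.04) = 0.19
  ((x \/ y) \/ (((x -> y) /\ (x -> y)) -> y)) = max(0.19, 0.19) = 0.19
  Łukasiewicz value = 0.19
Difference: 1 − 0.19 = 0.81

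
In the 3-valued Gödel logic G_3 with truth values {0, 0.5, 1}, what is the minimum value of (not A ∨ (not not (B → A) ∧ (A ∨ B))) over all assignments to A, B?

The minimum is attained at A = 0.5, B = 0:
  not A: Gödel ¬ of 0.5 = 0 (operand ≠ 0)
  (B → A): 0 ≤ 0.5, so result = 1
  not (B → A): Gödel ¬ of 1 = 0 (operand ≠ 0)
  not not (B → A): Gödel ¬ of 0 = 1 (operand is 0)
  (A ∨ B) = max(0.5, 0) = 0.5
  (not not (B → A) ∧ (A ∨ B)) = min(1, 0.5) = 0.5
  (not A ∨ (not not (B → A) ∧ (A ∨ B))) = max(0, 0.5) = 0.5
Checking all 9 assignments confirms none give a value below 0.50.

0.50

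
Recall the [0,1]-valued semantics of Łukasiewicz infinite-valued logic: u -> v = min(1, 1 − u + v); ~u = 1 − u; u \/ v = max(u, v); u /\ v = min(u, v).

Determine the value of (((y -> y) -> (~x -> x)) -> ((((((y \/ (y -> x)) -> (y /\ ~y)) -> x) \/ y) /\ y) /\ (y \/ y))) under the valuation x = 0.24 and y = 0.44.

(y -> y): min(1, 1 − 0.44 + 0.44) = 1
~x: Łukasiewicz ¬ gives 1 − 0.24 = 0.76
(~x -> x): min(1, 1 − 0.76 + 0.24) = 0.48
((y -> y) -> (~x -> x)): min(1, 1 − 1 + 0.48) = 0.48
(y -> x): min(1, 1 − 0.44 + 0.24) = 0.8
(y \/ (y -> x)) = max(0.44, 0.8) = 0.8
~y: Łukasiewicz ¬ gives 1 − 0.44 = 0.56
(y /\ ~y) = min(0.44, 0.56) = 0.44
((y \/ (y -> x)) -> (y /\ ~y)): min(1, 1 − 0.8 + 0.44) = 0.64
(((y \/ (y -> x)) -> (y /\ ~y)) -> x): min(1, 1 − 0.64 + 0.24) = 0.6
((((y \/ (y -> x)) -> (y /\ ~y)) -> x) \/ y) = max(0.6, 0.44) = 0.6
(((((y \/ (y -> x)) -> (y /\ ~y)) -> x) \/ y) /\ y) = min(0.6, 0.44) = 0.44
(y \/ y) = max(0.44, 0.44) = 0.44
((((((y \/ (y -> x)) -> (y /\ ~y)) -> x) \/ y) /\ y) /\ (y \/ y)) = min(0.44, 0.44) = 0.44
(((y -> y) -> (~x -> x)) -> ((((((y \/ (y -> x)) -> (y /\ ~y)) -> x) \/ y) /\ y) /\ (y \/ y))): min(1, 1 − 0.48 + 0.44) = 0.96

0.96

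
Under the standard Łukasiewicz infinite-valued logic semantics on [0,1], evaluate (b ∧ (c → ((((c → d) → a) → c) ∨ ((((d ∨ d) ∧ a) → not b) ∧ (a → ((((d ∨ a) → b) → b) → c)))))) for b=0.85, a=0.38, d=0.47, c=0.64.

(c → d): min(1, 1 − 0.64 + 0.47) = 0.83
((c → d) → a): min(1, 1 − 0.83 + 0.38) = 0.55
(((c → d) → a) → c): min(1, 1 − 0.55 + 0.64) = 1
(d ∨ d) = max(0.47, 0.47) = 0.47
((d ∨ d) ∧ a) = min(0.47, 0.38) = 0.38
not b: Łukasiewicz ¬ gives 1 − 0.85 = 0.15
(((d ∨ d) ∧ a) → not b): min(1, 1 − 0.38 + 0.15) = 0.77
(d ∨ a) = max(0.47, 0.38) = 0.47
((d ∨ a) → b): min(1, 1 − 0.47 + 0.85) = 1
(((d ∨ a) → b) → b): min(1, 1 − 1 + 0.85) = 0.85
((((d ∨ a) → b) → b) → c): min(1, 1 − 0.85 + 0.64) = 0.79
(a → ((((d ∨ a) → b) → b) → c)): min(1, 1 − 0.38 + 0.79) = 1
((((d ∨ d) ∧ a) → not b) ∧ (a → ((((d ∨ a) → b) → b) → c))) = min(0.77, 1) = 0.77
((((c → d) → a) → c) ∨ ((((d ∨ d) ∧ a) → not b) ∧ (a → ((((d ∨ a) → b) → b) → c)))) = max(1, 0.77) = 1
(c → ((((c → d) → a) → c) ∨ ((((d ∨ d) ∧ a) → not b) ∧ (a → ((((d ∨ a) → b) → b) → c))))): min(1, 1 − 0.64 + 1) = 1
(b ∧ (c → ((((c → d) → a) → c) ∨ ((((d ∨ d) ∧ a) → not b) ∧ (a → ((((d ∨ a) → b) → b) → c)))))) = min(0.85, 1) = 0.85

0.85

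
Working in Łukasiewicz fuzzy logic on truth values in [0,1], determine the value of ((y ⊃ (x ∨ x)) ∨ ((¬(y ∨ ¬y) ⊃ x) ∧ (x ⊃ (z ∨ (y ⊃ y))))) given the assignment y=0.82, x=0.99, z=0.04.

(x ∨ x) = max(0.99, 0.99) = 0.99
(y ⊃ (x ∨ x)): min(1, 1 − 0.82 + 0.99) = 1
¬y: Łukasiewicz ¬ gives 1 − 0.82 = 0.18
(y ∨ ¬y) = max(0.82, 0.18) = 0.82
¬(y ∨ ¬y): Łukasiewicz ¬ gives 1 − 0.82 = 0.18
(¬(y ∨ ¬y) ⊃ x): min(1, 1 − 0.18 + 0.99) = 1
(y ⊃ y): min(1, 1 − 0.82 + 0.82) = 1
(z ∨ (y ⊃ y)) = max(0.04, 1) = 1
(x ⊃ (z ∨ (y ⊃ y))): min(1, 1 − 0.99 + 1) = 1
((¬(y ∨ ¬y) ⊃ x) ∧ (x ⊃ (z ∨ (y ⊃ y)))) = min(1, 1) = 1
((y ⊃ (x ∨ x)) ∨ ((¬(y ∨ ¬y) ⊃ x) ∧ (x ⊃ (z ∨ (y ⊃ y))))) = max(1, 1) = 1

1.00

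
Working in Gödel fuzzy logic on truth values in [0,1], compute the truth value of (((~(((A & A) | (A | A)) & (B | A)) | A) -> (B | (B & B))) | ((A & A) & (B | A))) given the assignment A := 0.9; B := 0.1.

(A & A) = min(0.9, 0.9) = 0.9
(A | A) = max(0.9, 0.9) = 0.9
((A & A) | (A | A)) = max(0.9, 0.9) = 0.9
(B | A) = max(0.1, 0.9) = 0.9
(((A & A) | (A | A)) & (B | A)) = min(0.9, 0.9) = 0.9
~(((A & A) | (A | A)) & (B | A)): Gödel ¬ of 0.9 = 0 (operand ≠ 0)
(~(((A & A) | (A | A)) & (B | A)) | A) = max(0, 0.9) = 0.9
(B & B) = min(0.1, 0.1) = 0.1
(B | (B & B)) = max(0.1, 0.1) = 0.1
((~(((A & A) | (A | A)) & (B | A)) | A) -> (B | (B & B))): 0.9 > 0.1, so result = 0.1
(A & A) = min(0.9, 0.9) = 0.9
(B | A) = max(0.1, 0.9) = 0.9
((A & A) & (B | A)) = min(0.9, 0.9) = 0.9
(((~(((A & A) | (A | A)) & (B | A)) | A) -> (B | (B & B))) | ((A & A) & (B | A))) = max(0.1, 0.9) = 0.9

0.90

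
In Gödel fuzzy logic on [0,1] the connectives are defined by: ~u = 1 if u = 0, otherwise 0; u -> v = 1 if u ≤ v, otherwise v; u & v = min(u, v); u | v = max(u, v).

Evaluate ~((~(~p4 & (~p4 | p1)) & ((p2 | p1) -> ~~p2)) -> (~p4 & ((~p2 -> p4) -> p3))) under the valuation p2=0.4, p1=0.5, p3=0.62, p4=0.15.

~p4: Gödel ¬ of 0.15 = 0 (operand ≠ 0)
~p4: Gödel ¬ of 0.15 = 0 (operand ≠ 0)
(~p4 | p1) = max(0, 0.5) = 0.5
(~p4 & (~p4 | p1)) = min(0, 0.5) = 0
~(~p4 & (~p4 | p1)): Gödel ¬ of 0 = 1 (operand is 0)
(p2 | p1) = max(0.4, 0.5) = 0.5
~p2: Gödel ¬ of 0.4 = 0 (operand ≠ 0)
~~p2: Gödel ¬ of 0 = 1 (operand is 0)
((p2 | p1) -> ~~p2): 0.5 ≤ 1, so result = 1
(~(~p4 & (~p4 | p1)) & ((p2 | p1) -> ~~p2)) = min(1, 1) = 1
~p4: Gödel ¬ of 0.15 = 0 (operand ≠ 0)
~p2: Gödel ¬ of 0.4 = 0 (operand ≠ 0)
(~p2 -> p4): 0 ≤ 0.15, so result = 1
((~p2 -> p4) -> p3): 1 > 0.62, so result = 0.62
(~p4 & ((~p2 -> p4) -> p3)) = min(0, 0.62) = 0
((~(~p4 & (~p4 | p1)) & ((p2 | p1) -> ~~p2)) -> (~p4 & ((~p2 -> p4) -> p3))): 1 > 0, so result = 0
~((~(~p4 & (~p4 | p1)) & ((p2 | p1) -> ~~p2)) -> (~p4 & ((~p2 -> p4) -> p3))): Gödel ¬ of 0 = 1 (operand is 0)

1.00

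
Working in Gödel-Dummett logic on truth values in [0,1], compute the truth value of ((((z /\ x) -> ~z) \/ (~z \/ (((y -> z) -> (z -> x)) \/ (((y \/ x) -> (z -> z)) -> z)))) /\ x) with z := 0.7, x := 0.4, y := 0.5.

0.40

(z /\ x) = min(0.7, 0.4) = 0.4
~z: Gödel ¬ of 0.7 = 0 (operand ≠ 0)
((z /\ x) -> ~z): 0.4 > 0, so result = 0
~z: Gödel ¬ of 0.7 = 0 (operand ≠ 0)
(y -> z): 0.5 ≤ 0.7, so result = 1
(z -> x): 0.7 > 0.4, so result = 0.4
((y -> z) -> (z -> x)): 1 > 0.4, so result = 0.4
(y \/ x) = max(0.5, 0.4) = 0.5
(z -> z): 0.7 ≤ 0.7, so result = 1
((y \/ x) -> (z -> z)): 0.5 ≤ 1, so result = 1
(((y \/ x) -> (z -> z)) -> z): 1 > 0.7, so result = 0.7
(((y -> z) -> (z -> x)) \/ (((y \/ x) -> (z -> z)) -> z)) = max(0.4, 0.7) = 0.7
(~z \/ (((y -> z) -> (z -> x)) \/ (((y \/ x) -> (z -> z)) -> z))) = max(0, 0.7) = 0.7
(((z /\ x) -> ~z) \/ (~z \/ (((y -> z) -> (z -> x)) \/ (((y \/ x) -> (z -> z)) -> z)))) = max(0, 0.7) = 0.7
((((z /\ x) -> ~z) \/ (~z \/ (((y -> z) -> (z -> x)) \/ (((y \/ x) -> (z -> z)) -> z)))) /\ x) = min(0.7, 0.4) = 0.4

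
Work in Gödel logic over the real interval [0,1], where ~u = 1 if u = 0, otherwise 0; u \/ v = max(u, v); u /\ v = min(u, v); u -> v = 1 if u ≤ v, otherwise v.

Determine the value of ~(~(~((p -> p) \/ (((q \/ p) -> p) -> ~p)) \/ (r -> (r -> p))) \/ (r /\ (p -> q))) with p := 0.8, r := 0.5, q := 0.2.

(p -> p): 0.8 ≤ 0.8, so result = 1
(q \/ p) = max(0.2, 0.8) = 0.8
((q \/ p) -> p): 0.8 ≤ 0.8, so result = 1
~p: Gödel ¬ of 0.8 = 0 (operand ≠ 0)
(((q \/ p) -> p) -> ~p): 1 > 0, so result = 0
((p -> p) \/ (((q \/ p) -> p) -> ~p)) = max(1, 0) = 1
~((p -> p) \/ (((q \/ p) -> p) -> ~p)): Gödel ¬ of 1 = 0 (operand ≠ 0)
(r -> p): 0.5 ≤ 0.8, so result = 1
(r -> (r -> p)): 0.5 ≤ 1, so result = 1
(~((p -> p) \/ (((q \/ p) -> p) -> ~p)) \/ (r -> (r -> p))) = max(0, 1) = 1
~(~((p -> p) \/ (((q \/ p) -> p) -> ~p)) \/ (r -> (r -> p))): Gödel ¬ of 1 = 0 (operand ≠ 0)
(p -> q): 0.8 > 0.2, so result = 0.2
(r /\ (p -> q)) = min(0.5, 0.2) = 0.2
(~(~((p -> p) \/ (((q \/ p) -> p) -> ~p)) \/ (r -> (r -> p))) \/ (r /\ (p -> q))) = max(0, 0.2) = 0.2
~(~(~((p -> p) \/ (((q \/ p) -> p) -> ~p)) \/ (r -> (r -> p))) \/ (r /\ (p -> q))): Gödel ¬ of 0.2 = 0 (operand ≠ 0)

0.00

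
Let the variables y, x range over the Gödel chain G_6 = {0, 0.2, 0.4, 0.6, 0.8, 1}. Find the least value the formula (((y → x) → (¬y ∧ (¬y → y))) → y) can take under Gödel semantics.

0.20

The minimum is attained at y = 0.2, x = 0:
  (y → x): 0.2 > 0, so result = 0
  ¬y: Gödel ¬ of 0.2 = 0 (operand ≠ 0)
  ¬y: Gödel ¬ of 0.2 = 0 (operand ≠ 0)
  (¬y → y): 0 ≤ 0.2, so result = 1
  (¬y ∧ (¬y → y)) = min(0, 1) = 0
  ((y → x) → (¬y ∧ (¬y → y))): 0 ≤ 0, so result = 1
  (((y → x) → (¬y ∧ (¬y → y))) → y): 1 > 0.2, so result = 0.2
Checking all 36 assignments confirms none give a value below 0.20.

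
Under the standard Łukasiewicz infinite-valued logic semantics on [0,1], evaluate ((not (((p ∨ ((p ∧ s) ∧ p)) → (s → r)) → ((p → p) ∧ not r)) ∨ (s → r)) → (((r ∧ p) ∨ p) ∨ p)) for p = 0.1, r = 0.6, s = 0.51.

0.10

(p ∧ s) = min(0.1, 0.51) = 0.1
((p ∧ s) ∧ p) = min(0.1, 0.1) = 0.1
(p ∨ ((p ∧ s) ∧ p)) = max(0.1, 0.1) = 0.1
(s → r): min(1, 1 − 0.51 + 0.6) = 1
((p ∨ ((p ∧ s) ∧ p)) → (s → r)): min(1, 1 − 0.1 + 1) = 1
(p → p): min(1, 1 − 0.1 + 0.1) = 1
not r: Łukasiewicz ¬ gives 1 − 0.6 = 0.4
((p → p) ∧ not r) = min(1, 0.4) = 0.4
(((p ∨ ((p ∧ s) ∧ p)) → (s → r)) → ((p → p) ∧ not r)): min(1, 1 − 1 + 0.4) = 0.4
not (((p ∨ ((p ∧ s) ∧ p)) → (s → r)) → ((p → p) ∧ not r)): Łukasiewicz ¬ gives 1 − 0.4 = 0.6
(s → r): min(1, 1 − 0.51 + 0.6) = 1
(not (((p ∨ ((p ∧ s) ∧ p)) → (s → r)) → ((p → p) ∧ not r)) ∨ (s → r)) = max(0.6, 1) = 1
(r ∧ p) = min(0.6, 0.1) = 0.1
((r ∧ p) ∨ p) = max(0.1, 0.1) = 0.1
(((r ∧ p) ∨ p) ∨ p) = max(0.1, 0.1) = 0.1
((not (((p ∨ ((p ∧ s) ∧ p)) → (s → r)) → ((p → p) ∧ not r)) ∨ (s → r)) → (((r ∧ p) ∨ p) ∨ p)): min(1, 1 − 1 + 0.1) = 0.1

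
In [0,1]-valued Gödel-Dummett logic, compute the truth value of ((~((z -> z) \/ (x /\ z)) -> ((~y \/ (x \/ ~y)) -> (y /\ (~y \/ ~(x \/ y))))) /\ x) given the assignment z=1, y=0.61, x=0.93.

0.93

(z -> z): 1 ≤ 1, so result = 1
(x /\ z) = min(0.93, 1) = 0.93
((z -> z) \/ (x /\ z)) = max(1, 0.93) = 1
~((z -> z) \/ (x /\ z)): Gödel ¬ of 1 = 0 (operand ≠ 0)
~y: Gödel ¬ of 0.61 = 0 (operand ≠ 0)
~y: Gödel ¬ of 0.61 = 0 (operand ≠ 0)
(x \/ ~y) = max(0.93, 0) = 0.93
(~y \/ (x \/ ~y)) = max(0, 0.93) = 0.93
~y: Gödel ¬ of 0.61 = 0 (operand ≠ 0)
(x \/ y) = max(0.93, 0.61) = 0.93
~(x \/ y): Gödel ¬ of 0.93 = 0 (operand ≠ 0)
(~y \/ ~(x \/ y)) = max(0, 0) = 0
(y /\ (~y \/ ~(x \/ y))) = min(0.61, 0) = 0
((~y \/ (x \/ ~y)) -> (y /\ (~y \/ ~(x \/ y)))): 0.93 > 0, so result = 0
(~((z -> z) \/ (x /\ z)) -> ((~y \/ (x \/ ~y)) -> (y /\ (~y \/ ~(x \/ y))))): 0 ≤ 0, so result = 1
((~((z -> z) \/ (x /\ z)) -> ((~y \/ (x \/ ~y)) -> (y /\ (~y \/ ~(x \/ y))))) /\ x) = min(1, 0.93) = 0.93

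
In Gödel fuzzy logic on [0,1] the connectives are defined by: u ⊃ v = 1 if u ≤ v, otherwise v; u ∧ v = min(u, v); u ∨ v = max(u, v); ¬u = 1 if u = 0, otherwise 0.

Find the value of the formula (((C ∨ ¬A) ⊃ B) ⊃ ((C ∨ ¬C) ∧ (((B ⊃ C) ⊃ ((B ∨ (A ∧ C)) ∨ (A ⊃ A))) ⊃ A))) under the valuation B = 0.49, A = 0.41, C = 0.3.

¬A: Gödel ¬ of 0.41 = 0 (operand ≠ 0)
(C ∨ ¬A) = max(0.3, 0) = 0.3
((C ∨ ¬A) ⊃ B): 0.3 ≤ 0.49, so result = 1
¬C: Gödel ¬ of 0.3 = 0 (operand ≠ 0)
(C ∨ ¬C) = max(0.3, 0) = 0.3
(B ⊃ C): 0.49 > 0.3, so result = 0.3
(A ∧ C) = min(0.41, 0.3) = 0.3
(B ∨ (A ∧ C)) = max(0.49, 0.3) = 0.49
(A ⊃ A): 0.41 ≤ 0.41, so result = 1
((B ∨ (A ∧ C)) ∨ (A ⊃ A)) = max(0.49, 1) = 1
((B ⊃ C) ⊃ ((B ∨ (A ∧ C)) ∨ (A ⊃ A))): 0.3 ≤ 1, so result = 1
(((B ⊃ C) ⊃ ((B ∨ (A ∧ C)) ∨ (A ⊃ A))) ⊃ A): 1 > 0.41, so result = 0.41
((C ∨ ¬C) ∧ (((B ⊃ C) ⊃ ((B ∨ (A ∧ C)) ∨ (A ⊃ A))) ⊃ A)) = min(0.3, 0.41) = 0.3
(((C ∨ ¬A) ⊃ B) ⊃ ((C ∨ ¬C) ∧ (((B ⊃ C) ⊃ ((B ∨ (A ∧ C)) ∨ (A ⊃ A))) ⊃ A))): 1 > 0.3, so result = 0.3

0.30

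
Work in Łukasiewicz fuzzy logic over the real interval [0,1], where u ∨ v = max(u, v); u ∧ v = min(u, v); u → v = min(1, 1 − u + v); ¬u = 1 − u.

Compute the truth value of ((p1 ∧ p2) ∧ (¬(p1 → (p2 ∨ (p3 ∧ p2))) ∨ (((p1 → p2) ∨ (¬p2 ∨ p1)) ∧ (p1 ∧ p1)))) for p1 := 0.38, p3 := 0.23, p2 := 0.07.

0.07

(p1 ∧ p2) = min(0.38, 0.07) = 0.07
(p3 ∧ p2) = min(0.23, 0.07) = 0.07
(p2 ∨ (p3 ∧ p2)) = max(0.07, 0.07) = 0.07
(p1 → (p2 ∨ (p3 ∧ p2))): min(1, 1 − 0.38 + 0.07) = 0.69
¬(p1 → (p2 ∨ (p3 ∧ p2))): Łukasiewicz ¬ gives 1 − 0.69 = 0.31
(p1 → p2): min(1, 1 − 0.38 + 0.07) = 0.69
¬p2: Łukasiewicz ¬ gives 1 − 0.07 = 0.93
(¬p2 ∨ p1) = max(0.93, 0.38) = 0.93
((p1 → p2) ∨ (¬p2 ∨ p1)) = max(0.69, 0.93) = 0.93
(p1 ∧ p1) = min(0.38, 0.38) = 0.38
(((p1 → p2) ∨ (¬p2 ∨ p1)) ∧ (p1 ∧ p1)) = min(0.93, 0.38) = 0.38
(¬(p1 → (p2 ∨ (p3 ∧ p2))) ∨ (((p1 → p2) ∨ (¬p2 ∨ p1)) ∧ (p1 ∧ p1))) = max(0.31, 0.38) = 0.38
((p1 ∧ p2) ∧ (¬(p1 → (p2 ∨ (p3 ∧ p2))) ∨ (((p1 → p2) ∨ (¬p2 ∨ p1)) ∧ (p1 ∧ p1)))) = min(0.07, 0.38) = 0.07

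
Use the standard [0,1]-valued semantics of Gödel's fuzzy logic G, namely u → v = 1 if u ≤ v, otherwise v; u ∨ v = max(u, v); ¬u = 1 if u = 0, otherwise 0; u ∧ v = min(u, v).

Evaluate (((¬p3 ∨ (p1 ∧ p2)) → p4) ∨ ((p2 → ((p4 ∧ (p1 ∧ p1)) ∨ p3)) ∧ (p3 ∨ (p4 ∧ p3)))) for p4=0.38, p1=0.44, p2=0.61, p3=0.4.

0.40

¬p3: Gödel ¬ of 0.4 = 0 (operand ≠ 0)
(p1 ∧ p2) = min(0.44, 0.61) = 0.44
(¬p3 ∨ (p1 ∧ p2)) = max(0, 0.44) = 0.44
((¬p3 ∨ (p1 ∧ p2)) → p4): 0.44 > 0.38, so result = 0.38
(p1 ∧ p1) = min(0.44, 0.44) = 0.44
(p4 ∧ (p1 ∧ p1)) = min(0.38, 0.44) = 0.38
((p4 ∧ (p1 ∧ p1)) ∨ p3) = max(0.38, 0.4) = 0.4
(p2 → ((p4 ∧ (p1 ∧ p1)) ∨ p3)): 0.61 > 0.4, so result = 0.4
(p4 ∧ p3) = min(0.38, 0.4) = 0.38
(p3 ∨ (p4 ∧ p3)) = max(0.4, 0.38) = 0.4
((p2 → ((p4 ∧ (p1 ∧ p1)) ∨ p3)) ∧ (p3 ∨ (p4 ∧ p3))) = min(0.4, 0.4) = 0.4
(((¬p3 ∨ (p1 ∧ p2)) → p4) ∨ ((p2 → ((p4 ∧ (p1 ∧ p1)) ∨ p3)) ∧ (p3 ∨ (p4 ∧ p3)))) = max(0.38, 0.4) = 0.4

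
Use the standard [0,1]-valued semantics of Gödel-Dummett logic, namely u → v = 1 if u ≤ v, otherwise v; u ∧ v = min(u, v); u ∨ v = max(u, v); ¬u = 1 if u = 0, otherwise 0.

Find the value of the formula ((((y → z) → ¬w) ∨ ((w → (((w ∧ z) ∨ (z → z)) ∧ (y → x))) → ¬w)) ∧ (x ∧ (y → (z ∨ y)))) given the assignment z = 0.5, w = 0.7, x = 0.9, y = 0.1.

(y → z): 0.1 ≤ 0.5, so result = 1
¬w: Gödel ¬ of 0.7 = 0 (operand ≠ 0)
((y → z) → ¬w): 1 > 0, so result = 0
(w ∧ z) = min(0.7, 0.5) = 0.5
(z → z): 0.5 ≤ 0.5, so result = 1
((w ∧ z) ∨ (z → z)) = max(0.5, 1) = 1
(y → x): 0.1 ≤ 0.9, so result = 1
(((w ∧ z) ∨ (z → z)) ∧ (y → x)) = min(1, 1) = 1
(w → (((w ∧ z) ∨ (z → z)) ∧ (y → x))): 0.7 ≤ 1, so result = 1
¬w: Gödel ¬ of 0.7 = 0 (operand ≠ 0)
((w → (((w ∧ z) ∨ (z → z)) ∧ (y → x))) → ¬w): 1 > 0, so result = 0
(((y → z) → ¬w) ∨ ((w → (((w ∧ z) ∨ (z → z)) ∧ (y → x))) → ¬w)) = max(0, 0) = 0
(z ∨ y) = max(0.5, 0.1) = 0.5
(y → (z ∨ y)): 0.1 ≤ 0.5, so result = 1
(x ∧ (y → (z ∨ y))) = min(0.9, 1) = 0.9
((((y → z) → ¬w) ∨ ((w → (((w ∧ z) ∨ (z → z)) ∧ (y → x))) → ¬w)) ∧ (x ∧ (y → (z ∨ y)))) = min(0, 0.9) = 0

0.00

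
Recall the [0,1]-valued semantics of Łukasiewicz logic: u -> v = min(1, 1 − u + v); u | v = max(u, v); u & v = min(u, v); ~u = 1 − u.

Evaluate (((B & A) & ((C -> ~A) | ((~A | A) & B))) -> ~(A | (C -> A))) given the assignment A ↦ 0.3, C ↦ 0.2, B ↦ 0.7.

0.70

(B & A) = min(0.7, 0.3) = 0.3
~A: Łukasiewicz ¬ gives 1 − 0.3 = 0.7
(C -> ~A): min(1, 1 − 0.2 + 0.7) = 1
~A: Łukasiewicz ¬ gives 1 − 0.3 = 0.7
(~A | A) = max(0.7, 0.3) = 0.7
((~A | A) & B) = min(0.7, 0.7) = 0.7
((C -> ~A) | ((~A | A) & B)) = max(1, 0.7) = 1
((B & A) & ((C -> ~A) | ((~A | A) & B))) = min(0.3, 1) = 0.3
(C -> A): min(1, 1 − 0.2 + 0.3) = 1
(A | (C -> A)) = max(0.3, 1) = 1
~(A | (C -> A)): Łukasiewicz ¬ gives 1 − 1 = 0
(((B & A) & ((C -> ~A) | ((~A | A) & B))) -> ~(A | (C -> A))): min(1, 1 − 0.3 + 0) = 0.7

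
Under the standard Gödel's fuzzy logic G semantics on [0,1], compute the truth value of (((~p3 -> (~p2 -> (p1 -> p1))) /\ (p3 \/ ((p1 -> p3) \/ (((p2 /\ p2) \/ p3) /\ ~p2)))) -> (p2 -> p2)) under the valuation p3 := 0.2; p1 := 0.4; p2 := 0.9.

~p3: Gödel ¬ of 0.2 = 0 (operand ≠ 0)
~p2: Gödel ¬ of 0.9 = 0 (operand ≠ 0)
(p1 -> p1): 0.4 ≤ 0.4, so result = 1
(~p2 -> (p1 -> p1)): 0 ≤ 1, so result = 1
(~p3 -> (~p2 -> (p1 -> p1))): 0 ≤ 1, so result = 1
(p1 -> p3): 0.4 > 0.2, so result = 0.2
(p2 /\ p2) = min(0.9, 0.9) = 0.9
((p2 /\ p2) \/ p3) = max(0.9, 0.2) = 0.9
~p2: Gödel ¬ of 0.9 = 0 (operand ≠ 0)
(((p2 /\ p2) \/ p3) /\ ~p2) = min(0.9, 0) = 0
((p1 -> p3) \/ (((p2 /\ p2) \/ p3) /\ ~p2)) = max(0.2, 0) = 0.2
(p3 \/ ((p1 -> p3) \/ (((p2 /\ p2) \/ p3) /\ ~p2))) = max(0.2, 0.2) = 0.2
((~p3 -> (~p2 -> (p1 -> p1))) /\ (p3 \/ ((p1 -> p3) \/ (((p2 /\ p2) \/ p3) /\ ~p2)))) = min(1, 0.2) = 0.2
(p2 -> p2): 0.9 ≤ 0.9, so result = 1
(((~p3 -> (~p2 -> (p1 -> p1))) /\ (p3 \/ ((p1 -> p3) \/ (((p2 /\ p2) \/ p3) /\ ~p2)))) -> (p2 -> p2)): 0.2 ≤ 1, so result = 1

1.00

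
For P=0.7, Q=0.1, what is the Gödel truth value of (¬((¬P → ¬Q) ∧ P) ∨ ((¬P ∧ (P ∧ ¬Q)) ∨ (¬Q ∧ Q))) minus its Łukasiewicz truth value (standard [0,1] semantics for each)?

-0.30

Gödel evaluation:
  ¬P: Gödel ¬ of 0.7 = 0 (operand ≠ 0)
  ¬Q: Gödel ¬ of 0.1 = 0 (operand ≠ 0)
  (¬P → ¬Q): 0 ≤ 0, so result = 1
  ((¬P → ¬Q) ∧ P) = min(1, 0.7) = 0.7
  ¬((¬P → ¬Q) ∧ P): Gödel ¬ of 0.7 = 0 (operand ≠ 0)
  ¬P: Gödel ¬ of 0.7 = 0 (operand ≠ 0)
  ¬Q: Gödel ¬ of 0.1 = 0 (operand ≠ 0)
  (P ∧ ¬Q) = min(0.7, 0) = 0
  (¬P ∧ (P ∧ ¬Q)) = min(0, 0) = 0
  ¬Q: Gödel ¬ of 0.1 = 0 (operand ≠ 0)
  (¬Q ∧ Q) = min(0, 0.1) = 0
  ((¬P ∧ (P ∧ ¬Q)) ∨ (¬Q ∧ Q)) = max(0, 0) = 0
  (¬((¬P → ¬Q) ∧ P) ∨ ((¬P ∧ (P ∧ ¬Q)) ∨ (¬Q ∧ Q))) = max(0, 0) = 0
  Gödel value = 0
Łukasiewicz evaluation:
  ¬P: Łukasiewicz ¬ gives 1 − 0.7 = 0.3
  ¬Q: Łukasiewicz ¬ gives 1 − 0.1 = 0.9
  (¬P → ¬Q): min(1, 1 − 0.3 + 0.9) = 1
  ((¬P → ¬Q) ∧ P) = min(1, 0.7) = 0.7
  ¬((¬P → ¬Q) ∧ P): Łukasiewicz ¬ gives 1 − 0.7 = 0.3
  ¬P: Łukasiewicz ¬ gives 1 − 0.7 = 0.3
  ¬Q: Łukasiewicz ¬ gives 1 − 0.1 = 0.9
  (P ∧ ¬Q) = min(0.7, 0.9) = 0.7
  (¬P ∧ (P ∧ ¬Q)) = min(0.3, 0.7) = 0.3
  ¬Q: Łukasiewicz ¬ gives 1 − 0.1 = 0.9
  (¬Q ∧ Q) = min(0.9, 0.1) = 0.1
  ((¬P ∧ (P ∧ ¬Q)) ∨ (¬Q ∧ Q)) = max(0.3, 0.1) = 0.3
  (¬((¬P → ¬Q) ∧ P) ∨ ((¬P ∧ (P ∧ ¬Q)) ∨ (¬Q ∧ Q))) = max(0.3, 0.3) = 0.3
  Łukasiewicz value = 0.3
Difference: 0 − 0.3 = -0.30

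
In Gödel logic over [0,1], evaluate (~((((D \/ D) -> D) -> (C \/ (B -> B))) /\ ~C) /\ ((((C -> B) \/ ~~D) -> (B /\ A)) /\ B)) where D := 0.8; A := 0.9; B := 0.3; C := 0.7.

(D \/ D) = max(0.8, 0.8) = 0.8
((D \/ D) -> D): 0.8 ≤ 0.8, so result = 1
(B -> B): 0.3 ≤ 0.3, so result = 1
(C \/ (B -> B)) = max(0.7, 1) = 1
(((D \/ D) -> D) -> (C \/ (B -> B))): 1 ≤ 1, so result = 1
~C: Gödel ¬ of 0.7 = 0 (operand ≠ 0)
((((D \/ D) -> D) -> (C \/ (B -> B))) /\ ~C) = min(1, 0) = 0
~((((D \/ D) -> D) -> (C \/ (B -> B))) /\ ~C): Gödel ¬ of 0 = 1 (operand is 0)
(C -> B): 0.7 > 0.3, so result = 0.3
~D: Gödel ¬ of 0.8 = 0 (operand ≠ 0)
~~D: Gödel ¬ of 0 = 1 (operand is 0)
((C -> B) \/ ~~D) = max(0.3, 1) = 1
(B /\ A) = min(0.3, 0.9) = 0.3
(((C -> B) \/ ~~D) -> (B /\ A)): 1 > 0.3, so result = 0.3
((((C -> B) \/ ~~D) -> (B /\ A)) /\ B) = min(0.3, 0.3) = 0.3
(~((((D \/ D) -> D) -> (C \/ (B -> B))) /\ ~C) /\ ((((C -> B) \/ ~~D) -> (B /\ A)) /\ B)) = min(1, 0.3) = 0.3

0.30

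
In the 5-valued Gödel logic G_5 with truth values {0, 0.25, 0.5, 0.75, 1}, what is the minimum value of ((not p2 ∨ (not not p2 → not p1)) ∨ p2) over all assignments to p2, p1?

0.25

The minimum is attained at p2 = 0.25, p1 = 0.25:
  not p2: Gödel ¬ of 0.25 = 0 (operand ≠ 0)
  not p2: Gödel ¬ of 0.25 = 0 (operand ≠ 0)
  not not p2: Gödel ¬ of 0 = 1 (operand is 0)
  not p1: Gödel ¬ of 0.25 = 0 (operand ≠ 0)
  (not not p2 → not p1): 1 > 0, so result = 0
  (not p2 ∨ (not not p2 → not p1)) = max(0, 0) = 0
  ((not p2 ∨ (not not p2 → not p1)) ∨ p2) = max(0, 0.25) = 0.25
Checking all 25 assignments confirms none give a value below 0.25.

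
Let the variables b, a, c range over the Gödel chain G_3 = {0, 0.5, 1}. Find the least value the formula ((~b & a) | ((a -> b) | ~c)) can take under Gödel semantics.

The minimum is attained at b = 0, a = 0.5, c = 0.5:
  ~b: Gödel ¬ of 0 = 1 (operand is 0)
  (~b & a) = min(1, 0.5) = 0.5
  (a -> b): 0.5 > 0, so result = 0
  ~c: Gödel ¬ of 0.5 = 0 (operand ≠ 0)
  ((a -> b) | ~c) = max(0, 0) = 0
  ((~b & a) | ((a -> b) | ~c)) = max(0.5, 0) = 0.5
Checking all 27 assignments confirms none give a value below 0.50.

0.50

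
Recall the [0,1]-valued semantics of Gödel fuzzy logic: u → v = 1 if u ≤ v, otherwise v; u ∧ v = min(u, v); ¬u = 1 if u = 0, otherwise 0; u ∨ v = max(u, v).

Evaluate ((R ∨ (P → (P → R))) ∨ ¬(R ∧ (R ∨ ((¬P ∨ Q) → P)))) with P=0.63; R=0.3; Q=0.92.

0.30

(P → R): 0.63 > 0.3, so result = 0.3
(P → (P → R)): 0.63 > 0.3, so result = 0.3
(R ∨ (P → (P → R))) = max(0.3, 0.3) = 0.3
¬P: Gödel ¬ of 0.63 = 0 (operand ≠ 0)
(¬P ∨ Q) = max(0, 0.92) = 0.92
((¬P ∨ Q) → P): 0.92 > 0.63, so result = 0.63
(R ∨ ((¬P ∨ Q) → P)) = max(0.3, 0.63) = 0.63
(R ∧ (R ∨ ((¬P ∨ Q) → P))) = min(0.3, 0.63) = 0.3
¬(R ∧ (R ∨ ((¬P ∨ Q) → P))): Gödel ¬ of 0.3 = 0 (operand ≠ 0)
((R ∨ (P → (P → R))) ∨ ¬(R ∧ (R ∨ ((¬P ∨ Q) → P)))) = max(0.3, 0) = 0.3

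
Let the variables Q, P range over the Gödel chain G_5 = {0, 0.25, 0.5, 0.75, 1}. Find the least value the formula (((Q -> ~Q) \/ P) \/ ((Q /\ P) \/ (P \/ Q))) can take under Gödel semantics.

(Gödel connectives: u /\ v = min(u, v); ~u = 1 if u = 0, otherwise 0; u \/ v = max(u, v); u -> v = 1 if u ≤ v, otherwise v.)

0.25

The minimum is attained at Q = 0.25, P = 0:
  ~Q: Gödel ¬ of 0.25 = 0 (operand ≠ 0)
  (Q -> ~Q): 0.25 > 0, so result = 0
  ((Q -> ~Q) \/ P) = max(0, 0) = 0
  (Q /\ P) = min(0.25, 0) = 0
  (P \/ Q) = max(0, 0.25) = 0.25
  ((Q /\ P) \/ (P \/ Q)) = max(0, 0.25) = 0.25
  (((Q -> ~Q) \/ P) \/ ((Q /\ P) \/ (P \/ Q))) = max(0, 0.25) = 0.25
Checking all 25 assignments confirms none give a value below 0.25.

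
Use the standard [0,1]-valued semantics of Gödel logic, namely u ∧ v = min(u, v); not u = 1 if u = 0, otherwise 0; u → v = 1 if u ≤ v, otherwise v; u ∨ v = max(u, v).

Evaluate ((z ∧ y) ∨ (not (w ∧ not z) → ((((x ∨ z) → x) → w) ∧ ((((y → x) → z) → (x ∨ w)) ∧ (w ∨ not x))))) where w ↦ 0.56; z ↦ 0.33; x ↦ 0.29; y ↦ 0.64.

0.56

(z ∧ y) = min(0.33, 0.64) = 0.33
not z: Gödel ¬ of 0.33 = 0 (operand ≠ 0)
(w ∧ not z) = min(0.56, 0) = 0
not (w ∧ not z): Gödel ¬ of 0 = 1 (operand is 0)
(x ∨ z) = max(0.29, 0.33) = 0.33
((x ∨ z) → x): 0.33 > 0.29, so result = 0.29
(((x ∨ z) → x) → w): 0.29 ≤ 0.56, so result = 1
(y → x): 0.64 > 0.29, so result = 0.29
((y → x) → z): 0.29 ≤ 0.33, so result = 1
(x ∨ w) = max(0.29, 0.56) = 0.56
(((y → x) → z) → (x ∨ w)): 1 > 0.56, so result = 0.56
not x: Gödel ¬ of 0.29 = 0 (operand ≠ 0)
(w ∨ not x) = max(0.56, 0) = 0.56
((((y → x) → z) → (x ∨ w)) ∧ (w ∨ not x)) = min(0.56, 0.56) = 0.56
((((x ∨ z) → x) → w) ∧ ((((y → x) → z) → (x ∨ w)) ∧ (w ∨ not x))) = min(1, 0.56) = 0.56
(not (w ∧ not z) → ((((x ∨ z) → x) → w) ∧ ((((y → x) → z) → (x ∨ w)) ∧ (w ∨ not x)))): 1 > 0.56, so result = 0.56
((z ∧ y) ∨ (not (w ∧ not z) → ((((x ∨ z) → x) → w) ∧ ((((y → x) → z) → (x ∨ w)) ∧ (w ∨ not x))))) = max(0.33, 0.56) = 0.56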